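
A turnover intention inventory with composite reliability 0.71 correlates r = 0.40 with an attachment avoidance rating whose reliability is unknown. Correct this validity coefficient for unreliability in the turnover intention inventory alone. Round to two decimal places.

0.47

Single correction: r_c = r_obs / √r_xx = 0.40 / √0.71 = 0.40 / 0.8426 ≈ 0.47.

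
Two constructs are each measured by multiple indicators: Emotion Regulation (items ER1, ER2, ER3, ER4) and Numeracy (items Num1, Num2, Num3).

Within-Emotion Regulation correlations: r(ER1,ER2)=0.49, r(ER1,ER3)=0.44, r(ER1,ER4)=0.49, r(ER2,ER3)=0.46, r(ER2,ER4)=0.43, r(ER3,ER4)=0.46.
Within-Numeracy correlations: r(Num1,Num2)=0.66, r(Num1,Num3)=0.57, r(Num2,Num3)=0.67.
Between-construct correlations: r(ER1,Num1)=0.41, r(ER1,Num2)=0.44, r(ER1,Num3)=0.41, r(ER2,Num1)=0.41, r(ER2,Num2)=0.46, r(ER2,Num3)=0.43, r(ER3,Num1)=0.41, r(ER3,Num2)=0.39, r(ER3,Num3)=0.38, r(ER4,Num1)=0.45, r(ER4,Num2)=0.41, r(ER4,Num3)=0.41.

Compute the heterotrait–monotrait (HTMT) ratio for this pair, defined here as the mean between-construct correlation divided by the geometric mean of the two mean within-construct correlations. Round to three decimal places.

0.772

Between-construct mean = 5.01/12 = 0.4175.
Mean within-ER = 2.77/6 = 0.4617; mean within-Num = 1.90/3 = 0.6333.
Geometric mean = √(0.4617 × 0.6333) = 0.5407.
HTMT = 0.4175 / 0.5407 = 0.772.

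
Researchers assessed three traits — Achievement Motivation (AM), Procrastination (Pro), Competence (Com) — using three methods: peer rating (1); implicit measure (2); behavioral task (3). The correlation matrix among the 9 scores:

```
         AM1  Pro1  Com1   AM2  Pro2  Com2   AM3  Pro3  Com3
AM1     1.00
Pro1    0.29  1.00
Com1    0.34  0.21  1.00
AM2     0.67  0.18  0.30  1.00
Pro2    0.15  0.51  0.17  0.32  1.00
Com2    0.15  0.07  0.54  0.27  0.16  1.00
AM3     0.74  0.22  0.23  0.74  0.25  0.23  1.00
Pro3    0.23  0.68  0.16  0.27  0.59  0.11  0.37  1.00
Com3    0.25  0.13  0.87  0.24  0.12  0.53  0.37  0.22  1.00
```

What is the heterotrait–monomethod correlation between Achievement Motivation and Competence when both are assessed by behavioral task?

Different traits, same method: r(AM3, Com3) = 0.37.

0.37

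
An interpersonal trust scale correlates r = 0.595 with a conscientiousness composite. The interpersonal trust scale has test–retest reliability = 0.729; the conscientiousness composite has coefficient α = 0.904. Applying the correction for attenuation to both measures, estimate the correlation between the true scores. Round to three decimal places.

0.733

r_true = r_obs / √(r_xx · r_yy) = 0.595 / √(0.729 × 0.904) = 0.595 / √0.659016 = 0.595 / 0.8118 ≈ 0.733.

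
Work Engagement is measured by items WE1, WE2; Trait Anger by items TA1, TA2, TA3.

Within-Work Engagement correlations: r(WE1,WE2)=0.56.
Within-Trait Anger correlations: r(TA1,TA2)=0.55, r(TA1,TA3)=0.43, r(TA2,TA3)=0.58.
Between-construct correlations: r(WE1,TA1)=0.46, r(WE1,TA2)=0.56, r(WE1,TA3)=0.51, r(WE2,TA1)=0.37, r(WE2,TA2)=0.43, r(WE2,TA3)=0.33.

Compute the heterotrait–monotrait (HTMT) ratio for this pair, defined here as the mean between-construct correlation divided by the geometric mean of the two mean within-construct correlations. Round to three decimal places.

0.822

Mean between = 2.66/6 = 0.4433.
Mean within-WE = 0.56/1 = 0.5600; mean within-TA = 1.56/3 = 0.5200.
Geometric mean = √(0.5600 × 0.5200) = 0.5396.
HTMT = 0.4433 / 0.5396 = 0.822.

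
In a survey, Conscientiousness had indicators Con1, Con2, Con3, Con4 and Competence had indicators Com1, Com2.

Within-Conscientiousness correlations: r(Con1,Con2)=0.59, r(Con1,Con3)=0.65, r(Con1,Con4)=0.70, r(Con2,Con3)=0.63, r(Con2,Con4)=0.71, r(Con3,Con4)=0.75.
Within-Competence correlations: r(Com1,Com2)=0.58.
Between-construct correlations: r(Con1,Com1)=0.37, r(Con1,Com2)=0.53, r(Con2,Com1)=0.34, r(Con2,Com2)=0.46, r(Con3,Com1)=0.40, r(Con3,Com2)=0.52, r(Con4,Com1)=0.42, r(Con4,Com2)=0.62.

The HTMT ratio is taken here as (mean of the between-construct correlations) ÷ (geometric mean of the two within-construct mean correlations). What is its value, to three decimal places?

Mean between = 3.66/8 = 0.4575.
Mean within-Con = 4.03/6 = 0.6717; mean within-Com = 0.58/1 = 0.5800.
Geometric mean = √(0.6717 × 0.5800) = 0.6242.
HTMT = 0.4575 / 0.6242 = 0.733.

0.733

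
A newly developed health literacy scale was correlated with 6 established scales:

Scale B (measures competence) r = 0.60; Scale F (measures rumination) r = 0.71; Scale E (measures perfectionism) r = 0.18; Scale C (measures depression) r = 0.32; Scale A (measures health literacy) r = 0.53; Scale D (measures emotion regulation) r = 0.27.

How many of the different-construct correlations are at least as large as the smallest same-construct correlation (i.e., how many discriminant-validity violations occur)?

2

Convergent (same construct = health literacy): Scale A.
Smallest convergent = 0.53. Discriminant values: 0.60, 0.71, 0.18, 0.32, 0.27; count ≥ 0.53 → 2.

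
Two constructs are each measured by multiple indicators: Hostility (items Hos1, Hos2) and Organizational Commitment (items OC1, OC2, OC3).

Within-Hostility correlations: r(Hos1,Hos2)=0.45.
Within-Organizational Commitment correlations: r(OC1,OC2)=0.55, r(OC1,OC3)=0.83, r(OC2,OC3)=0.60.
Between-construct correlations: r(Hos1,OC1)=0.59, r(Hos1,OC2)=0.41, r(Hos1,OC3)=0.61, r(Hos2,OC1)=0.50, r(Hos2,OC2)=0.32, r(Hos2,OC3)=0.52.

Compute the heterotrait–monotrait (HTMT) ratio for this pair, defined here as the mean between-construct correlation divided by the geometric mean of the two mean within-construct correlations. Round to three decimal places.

0.902

Between-construct mean = 2.95/6 = 0.4917.
Mean within-Hos = 0.45/1 = 0.4500; mean within-OC = 1.98/3 = 0.6600.
Geometric mean = √(0.4500 × 0.6600) = 0.5450.
HTMT = 0.4917 / 0.5450 = 0.902.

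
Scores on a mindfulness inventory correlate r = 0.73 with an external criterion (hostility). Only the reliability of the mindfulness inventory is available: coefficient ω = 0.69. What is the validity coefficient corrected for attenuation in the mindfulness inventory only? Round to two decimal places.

Single correction: r_c = r_obs / √r_xx = 0.73 / √0.69 = 0.73 / 0.8307 ≈ 0.88.

0.88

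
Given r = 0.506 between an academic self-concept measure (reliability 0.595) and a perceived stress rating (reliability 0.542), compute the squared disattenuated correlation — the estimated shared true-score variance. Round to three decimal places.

Disattenuated r = 0.506 / √(0.595 × 0.542) = 0.506 / 0.5679 = 0.8910.
Shared true-score variance = 0.8910² = 0.7939 ≈ 0.794.

0.794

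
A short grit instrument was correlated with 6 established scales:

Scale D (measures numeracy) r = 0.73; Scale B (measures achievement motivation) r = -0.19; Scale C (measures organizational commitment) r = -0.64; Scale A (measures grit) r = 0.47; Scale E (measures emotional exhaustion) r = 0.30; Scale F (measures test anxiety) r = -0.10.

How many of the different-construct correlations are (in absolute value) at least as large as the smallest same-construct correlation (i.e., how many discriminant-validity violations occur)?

2

Convergent (same construct = grit): Scale A.
Smallest convergent = 0.47. Discriminant |r|: 0.73, 0.19, 0.64, 0.30, 0.10; count ≥ 0.47 → 2.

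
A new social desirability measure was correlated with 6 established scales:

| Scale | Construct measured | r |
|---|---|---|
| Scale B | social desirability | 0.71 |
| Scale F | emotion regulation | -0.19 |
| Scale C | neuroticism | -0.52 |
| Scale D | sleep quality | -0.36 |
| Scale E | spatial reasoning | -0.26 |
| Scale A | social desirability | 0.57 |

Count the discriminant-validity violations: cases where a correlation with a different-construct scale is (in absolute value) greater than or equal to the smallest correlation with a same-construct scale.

Convergent (same construct = social desirability): Scale B, Scale A.
Smallest convergent = 0.57. Discriminant |r|: 0.19, 0.52, 0.36, 0.26; count ≥ 0.57 → 0.

0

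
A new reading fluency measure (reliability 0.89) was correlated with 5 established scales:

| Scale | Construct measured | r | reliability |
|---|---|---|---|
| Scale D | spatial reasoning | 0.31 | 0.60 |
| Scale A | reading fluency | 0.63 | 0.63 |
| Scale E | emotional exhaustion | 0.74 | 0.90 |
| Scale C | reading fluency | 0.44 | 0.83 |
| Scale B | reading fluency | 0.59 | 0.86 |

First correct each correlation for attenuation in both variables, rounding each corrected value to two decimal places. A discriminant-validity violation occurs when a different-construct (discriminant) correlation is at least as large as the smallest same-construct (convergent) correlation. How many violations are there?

Disattenuated r (r / √(r_scale · r_new)):
  Scale D (disc): 0.31 / √(0.60·0.89) = 0.42
  Scale A (conv): 0.63 / √(0.63·0.89) = 0.84
  Scale E (disc): 0.74 / √(0.90·0.89) = 0.83
  Scale C (conv): 0.44 / √(0.83·0.89) = 0.51
  Scale B (conv): 0.59 / √(0.86·0.89) = 0.67
Smallest convergent = 0.51. Discriminant values: 0.42, 0.83; count ≥ 0.51 → 1.

1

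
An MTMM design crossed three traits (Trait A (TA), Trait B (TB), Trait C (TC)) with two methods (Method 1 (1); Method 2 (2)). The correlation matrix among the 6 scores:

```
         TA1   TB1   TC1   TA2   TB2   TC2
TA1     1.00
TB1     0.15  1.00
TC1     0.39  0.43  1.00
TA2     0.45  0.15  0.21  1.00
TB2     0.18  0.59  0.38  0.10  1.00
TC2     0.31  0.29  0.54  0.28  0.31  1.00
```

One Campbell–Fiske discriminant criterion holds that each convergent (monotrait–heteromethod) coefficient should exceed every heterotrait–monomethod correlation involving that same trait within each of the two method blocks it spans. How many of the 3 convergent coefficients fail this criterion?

Each convergent coefficient versus the relevant comparison correlations:
TA (methods 1·2): 0.45 vs {0.15, 0.10, 0.39, 0.28} → pass.
TB (methods 1·2): 0.59 vs {0.15, 0.10, 0.43, 0.31} → pass.
TC (methods 1·2): 0.54 vs {0.39, 0.28, 0.43, 0.31} → pass.
0 of 3 fail.

0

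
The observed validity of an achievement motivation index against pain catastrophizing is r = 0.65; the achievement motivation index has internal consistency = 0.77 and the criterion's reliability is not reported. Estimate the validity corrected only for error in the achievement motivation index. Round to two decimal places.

0.74

Single correction: r_c = r_obs / √r_xx = 0.65 / √0.77 = 0.65 / 0.8775 ≈ 0.74.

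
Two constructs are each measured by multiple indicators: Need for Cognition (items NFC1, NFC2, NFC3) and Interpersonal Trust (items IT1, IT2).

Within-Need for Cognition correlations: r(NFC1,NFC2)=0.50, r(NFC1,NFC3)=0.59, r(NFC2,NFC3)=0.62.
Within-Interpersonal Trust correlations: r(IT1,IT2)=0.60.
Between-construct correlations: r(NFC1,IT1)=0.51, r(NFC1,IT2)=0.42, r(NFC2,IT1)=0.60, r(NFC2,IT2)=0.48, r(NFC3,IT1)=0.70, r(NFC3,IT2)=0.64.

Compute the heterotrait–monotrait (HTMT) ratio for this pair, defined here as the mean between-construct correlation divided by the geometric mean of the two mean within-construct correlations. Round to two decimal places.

0.95

Mean between = 3.35/6 = 0.5583.
Mean within-NFC = 1.71/3 = 0.5700; mean within-IT = 0.60/1 = 0.6000.
Geometric mean = √(0.5700 × 0.6000) = 0.5848.
HTMT = 0.5583 / 0.5848 = 0.95.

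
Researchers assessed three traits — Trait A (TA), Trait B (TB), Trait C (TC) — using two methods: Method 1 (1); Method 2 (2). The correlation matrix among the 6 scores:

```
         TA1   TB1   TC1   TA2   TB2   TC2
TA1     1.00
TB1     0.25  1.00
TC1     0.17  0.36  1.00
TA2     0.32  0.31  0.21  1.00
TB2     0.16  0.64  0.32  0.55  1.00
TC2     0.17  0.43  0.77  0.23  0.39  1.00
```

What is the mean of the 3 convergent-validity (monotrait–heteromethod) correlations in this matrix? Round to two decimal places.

Convergent values: 0.32, 0.64, 0.77; mean = 1.73/3 = 0.58.

0.58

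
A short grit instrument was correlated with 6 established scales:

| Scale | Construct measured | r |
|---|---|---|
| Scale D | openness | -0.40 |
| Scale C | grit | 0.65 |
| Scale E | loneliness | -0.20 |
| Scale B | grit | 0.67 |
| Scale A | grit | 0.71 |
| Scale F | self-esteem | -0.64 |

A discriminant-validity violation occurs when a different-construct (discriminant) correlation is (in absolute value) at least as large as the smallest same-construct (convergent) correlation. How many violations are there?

Convergent (same construct = grit): Scale C, Scale B, Scale A.
Smallest convergent = 0.65. Discriminant |r|: 0.40, 0.20, 0.64; count ≥ 0.65 → 0.

0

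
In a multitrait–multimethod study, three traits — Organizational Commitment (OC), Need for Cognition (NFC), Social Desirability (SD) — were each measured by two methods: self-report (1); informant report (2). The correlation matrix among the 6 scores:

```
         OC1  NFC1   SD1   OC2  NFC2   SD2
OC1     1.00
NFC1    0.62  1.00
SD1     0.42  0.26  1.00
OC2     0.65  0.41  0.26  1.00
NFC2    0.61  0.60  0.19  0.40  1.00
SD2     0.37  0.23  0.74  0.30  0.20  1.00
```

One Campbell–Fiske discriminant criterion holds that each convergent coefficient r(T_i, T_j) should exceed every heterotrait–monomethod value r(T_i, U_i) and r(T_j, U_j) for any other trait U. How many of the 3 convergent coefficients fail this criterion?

1

Each convergent coefficient versus the relevant comparison correlations:
OC (methods 1·2): 0.65 vs {0.62, 0.40, 0.42, 0.30} → pass.
NFC (methods 1·2): 0.60 vs {0.62, 0.40, 0.26, 0.20} → fail.
SD (methods 1·2): 0.74 vs {0.42, 0.30, 0.26, 0.20} → pass.
1 of 3 fail.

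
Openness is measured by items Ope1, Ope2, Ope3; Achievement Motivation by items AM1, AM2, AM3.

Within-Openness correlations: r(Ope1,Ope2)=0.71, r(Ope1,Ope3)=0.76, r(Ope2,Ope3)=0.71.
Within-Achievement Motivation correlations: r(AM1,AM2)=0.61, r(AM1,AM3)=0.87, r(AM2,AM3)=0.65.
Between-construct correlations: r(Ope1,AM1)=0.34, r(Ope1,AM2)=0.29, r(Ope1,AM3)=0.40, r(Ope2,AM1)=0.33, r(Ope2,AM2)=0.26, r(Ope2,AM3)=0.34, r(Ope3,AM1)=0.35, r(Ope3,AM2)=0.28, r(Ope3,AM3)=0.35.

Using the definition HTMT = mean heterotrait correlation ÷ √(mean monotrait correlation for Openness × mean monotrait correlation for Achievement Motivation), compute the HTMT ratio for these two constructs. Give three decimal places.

Mean between = 2.94/9 = 0.3267.
Mean within-Ope = 2.18/3 = 0.7267; mean within-AM = 2.13/3 = 0.7100.
Geometric mean = √(0.7267 × 0.7100) = 0.7183.
HTMT = 0.3267 / 0.7183 = 0.455.

0.455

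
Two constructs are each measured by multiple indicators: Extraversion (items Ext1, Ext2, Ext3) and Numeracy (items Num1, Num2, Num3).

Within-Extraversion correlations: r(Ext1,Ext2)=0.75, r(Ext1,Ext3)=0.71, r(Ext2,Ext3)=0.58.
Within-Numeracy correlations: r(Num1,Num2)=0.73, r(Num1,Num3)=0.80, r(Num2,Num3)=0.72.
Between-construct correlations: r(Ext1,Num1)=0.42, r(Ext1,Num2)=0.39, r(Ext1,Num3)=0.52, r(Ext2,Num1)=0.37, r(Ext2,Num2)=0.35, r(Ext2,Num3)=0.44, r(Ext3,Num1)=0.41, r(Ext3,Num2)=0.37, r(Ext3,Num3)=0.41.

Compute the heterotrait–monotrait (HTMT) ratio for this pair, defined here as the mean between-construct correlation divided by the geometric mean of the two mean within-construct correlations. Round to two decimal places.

Mean heterotrait r = 3.68/9 = 0.4089.
Mean within-Ext = 2.04/3 = 0.6800; mean within-Num = 2.25/3 = 0.7500.
Geometric mean = √(0.6800 × 0.7500) = 0.7141.
HTMT = 0.4089 / 0.7141 = 0.57.

0.57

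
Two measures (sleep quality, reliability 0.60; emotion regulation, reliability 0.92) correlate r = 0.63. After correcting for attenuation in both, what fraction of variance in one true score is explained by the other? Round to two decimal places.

0.72

Disattenuated r = 0.63 / √(0.60 × 0.92) = 0.63 / 0.7430 = 0.8479.
Shared true-score variance = 0.8479² = 0.7189 ≈ 0.72.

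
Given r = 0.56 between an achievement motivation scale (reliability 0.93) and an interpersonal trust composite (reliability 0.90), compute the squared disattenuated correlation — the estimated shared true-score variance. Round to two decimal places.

Disattenuated r = 0.56 / √(0.93 × 0.90) = 0.56 / 0.9149 = 0.6121.
Shared true-score variance = 0.6121² = 0.3747 ≈ 0.37.

0.37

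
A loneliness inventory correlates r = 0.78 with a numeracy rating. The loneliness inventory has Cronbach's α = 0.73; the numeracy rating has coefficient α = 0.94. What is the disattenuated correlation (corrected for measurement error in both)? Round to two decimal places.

r_true = r_obs / √(r_xx · r_yy) = 0.78 / √(0.73 × 0.94) = 0.78 / √0.6862 = 0.78 / 0.8284 ≈ 0.94.

0.94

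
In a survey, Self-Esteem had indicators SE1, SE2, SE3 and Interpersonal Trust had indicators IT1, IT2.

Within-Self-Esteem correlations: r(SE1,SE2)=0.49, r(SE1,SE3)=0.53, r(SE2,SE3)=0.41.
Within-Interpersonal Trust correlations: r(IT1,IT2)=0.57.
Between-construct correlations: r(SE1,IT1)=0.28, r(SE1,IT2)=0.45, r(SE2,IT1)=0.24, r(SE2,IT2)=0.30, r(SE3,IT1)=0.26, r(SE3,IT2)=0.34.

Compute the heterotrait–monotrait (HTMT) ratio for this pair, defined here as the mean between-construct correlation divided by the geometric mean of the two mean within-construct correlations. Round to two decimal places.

Mean between = 1.87/6 = 0.3117.
Mean within-SE = 1.43/3 = 0.4767; mean within-IT = 0.57/1 = 0.5700.
Geometric mean = √(0.4767 × 0.5700) = 0.5213.
HTMT = 0.3117 / 0.5213 = 0.60.

0.60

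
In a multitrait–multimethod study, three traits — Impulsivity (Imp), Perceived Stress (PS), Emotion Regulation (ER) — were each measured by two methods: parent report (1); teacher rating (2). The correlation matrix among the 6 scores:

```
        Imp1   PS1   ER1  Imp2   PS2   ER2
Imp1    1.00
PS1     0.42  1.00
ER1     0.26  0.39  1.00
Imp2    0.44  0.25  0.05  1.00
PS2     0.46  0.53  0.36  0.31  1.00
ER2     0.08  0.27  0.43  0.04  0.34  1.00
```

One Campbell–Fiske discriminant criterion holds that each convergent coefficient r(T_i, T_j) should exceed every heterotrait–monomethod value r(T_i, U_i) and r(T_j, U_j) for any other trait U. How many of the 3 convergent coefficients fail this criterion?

Each convergent coefficient versus the relevant comparison correlations:
Imp (methods 1·2): 0.44 vs {0.42, 0.31, 0.26, 0.04} → pass.
PS (methods 1·2): 0.53 vs {0.42, 0.31, 0.39, 0.34} → pass.
ER (methods 1·2): 0.43 vs {0.26, 0.04, 0.39, 0.34} → pass.
0 of 3 fail.

0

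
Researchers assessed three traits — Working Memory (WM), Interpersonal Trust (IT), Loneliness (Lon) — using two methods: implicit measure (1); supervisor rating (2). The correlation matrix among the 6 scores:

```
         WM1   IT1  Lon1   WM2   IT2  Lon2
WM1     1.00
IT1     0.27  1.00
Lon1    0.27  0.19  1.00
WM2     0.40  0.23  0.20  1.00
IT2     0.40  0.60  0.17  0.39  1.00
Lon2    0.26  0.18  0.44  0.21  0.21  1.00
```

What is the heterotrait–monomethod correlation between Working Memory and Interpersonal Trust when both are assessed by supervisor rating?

0.39

Different traits, same method: r(WM2, IT2) = 0.39.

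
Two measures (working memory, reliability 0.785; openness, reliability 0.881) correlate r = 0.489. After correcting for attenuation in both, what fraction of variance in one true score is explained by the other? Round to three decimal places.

0.346

Disattenuated r = 0.489 / √(0.785 × 0.881) = 0.489 / 0.8316 = 0.5880.
Shared true-score variance = 0.5880² = 0.3457 ≈ 0.346.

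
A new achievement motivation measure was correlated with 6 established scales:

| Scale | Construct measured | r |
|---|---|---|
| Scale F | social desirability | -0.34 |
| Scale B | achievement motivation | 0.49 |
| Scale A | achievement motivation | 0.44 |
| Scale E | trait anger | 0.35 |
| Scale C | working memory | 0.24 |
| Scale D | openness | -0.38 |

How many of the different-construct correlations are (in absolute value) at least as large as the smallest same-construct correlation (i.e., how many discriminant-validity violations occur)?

Convergent (same construct = achievement motivation): Scale B, Scale A.
Smallest convergent = 0.44. Discriminant |r|: 0.34, 0.35, 0.24, 0.38; count ≥ 0.44 → 0.

0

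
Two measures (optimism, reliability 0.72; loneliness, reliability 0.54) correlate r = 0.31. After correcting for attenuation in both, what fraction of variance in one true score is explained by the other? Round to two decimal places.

0.25

Disattenuated r = 0.31 / √(0.72 × 0.54) = 0.31 / 0.6235 = 0.4972.
Shared true-score variance = 0.4972² = 0.2472 ≈ 0.25.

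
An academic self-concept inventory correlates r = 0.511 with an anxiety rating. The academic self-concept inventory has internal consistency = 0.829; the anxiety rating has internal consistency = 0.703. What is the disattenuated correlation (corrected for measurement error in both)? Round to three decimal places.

r_true = r_obs / √(r_xx · r_yy) = 0.511 / √(0.829 × 0.703) = 0.511 / √0.582787 = 0.511 / 0.7634 ≈ 0.669.

0.669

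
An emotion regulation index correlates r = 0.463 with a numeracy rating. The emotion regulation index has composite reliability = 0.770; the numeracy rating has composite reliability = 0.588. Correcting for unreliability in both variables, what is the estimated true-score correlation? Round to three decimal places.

r_true = r_obs / √(r_xx · r_yy) = 0.463 / √(0.770 × 0.588) = 0.463 / √0.452760 = 0.463 / 0.6729 ≈ 0.688.

0.688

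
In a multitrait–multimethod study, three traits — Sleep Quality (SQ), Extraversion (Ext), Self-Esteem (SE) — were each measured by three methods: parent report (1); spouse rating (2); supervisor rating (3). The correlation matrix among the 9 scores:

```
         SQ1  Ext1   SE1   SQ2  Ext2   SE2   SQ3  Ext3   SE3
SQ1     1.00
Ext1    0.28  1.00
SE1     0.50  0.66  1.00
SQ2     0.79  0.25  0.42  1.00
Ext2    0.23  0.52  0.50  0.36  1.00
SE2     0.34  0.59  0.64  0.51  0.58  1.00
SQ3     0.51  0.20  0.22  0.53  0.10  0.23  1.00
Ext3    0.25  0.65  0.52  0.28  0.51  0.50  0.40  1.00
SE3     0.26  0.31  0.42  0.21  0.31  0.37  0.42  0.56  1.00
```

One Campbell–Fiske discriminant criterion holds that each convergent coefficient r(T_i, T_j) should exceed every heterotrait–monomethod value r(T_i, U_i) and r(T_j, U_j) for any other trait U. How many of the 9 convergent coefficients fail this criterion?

Each convergent coefficient versus the relevant comparison correlations:
SQ (methods 1·2): 0.79 vs {0.28, 0.36, 0.50, 0.51} → pass.
SQ (methods 1·3): 0.51 vs {0.28, 0.40, 0.50, 0.42} → pass.
SQ (methods 2·3): 0.53 vs {0.36, 0.40, 0.51, 0.42} → pass.
Ext (methods 1·2): 0.52 vs {0.28, 0.36, 0.66, 0.58} → fail.
Ext (methods 1·3): 0.65 vs {0.28, 0.40, 0.66, 0.56} → fail.
Ext (methods 2·3): 0.51 vs {0.36, 0.40, 0.58, 0.56} → fail.
SE (methods 1·2): 0.64 vs {0.50, 0.51, 0.66, 0.58} → fail.
SE (methods 1·3): 0.42 vs {0.50, 0.42, 0.66, 0.56} → fail.
SE (methods 2·3): 0.37 vs {0.51, 0.42, 0.58, 0.56} → fail.
6 of 9 fail.

6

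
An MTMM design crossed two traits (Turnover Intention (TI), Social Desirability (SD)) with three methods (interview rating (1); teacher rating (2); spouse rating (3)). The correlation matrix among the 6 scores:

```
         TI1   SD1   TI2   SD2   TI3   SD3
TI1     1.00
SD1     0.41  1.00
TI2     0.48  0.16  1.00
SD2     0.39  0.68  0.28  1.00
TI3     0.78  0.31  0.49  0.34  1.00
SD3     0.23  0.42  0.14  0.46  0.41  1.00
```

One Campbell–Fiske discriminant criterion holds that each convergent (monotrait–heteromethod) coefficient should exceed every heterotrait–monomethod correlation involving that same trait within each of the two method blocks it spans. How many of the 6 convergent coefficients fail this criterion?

Each convergent coefficient versus the relevant comparison correlations:
TI (methods 1·2): 0.48 vs {0.41, 0.28} → pass.
TI (methods 1·3): 0.78 vs {0.41, 0.41} → pass.
TI (methods 2·3): 0.49 vs {0.28, 0.41} → pass.
SD (methods 1·2): 0.68 vs {0.41, 0.28} → pass.
SD (methods 1·3): 0.42 vs {0.41, 0.41} → pass.
SD (methods 2·3): 0.46 vs {0.28, 0.41} → pass.
0 of 6 fail.

0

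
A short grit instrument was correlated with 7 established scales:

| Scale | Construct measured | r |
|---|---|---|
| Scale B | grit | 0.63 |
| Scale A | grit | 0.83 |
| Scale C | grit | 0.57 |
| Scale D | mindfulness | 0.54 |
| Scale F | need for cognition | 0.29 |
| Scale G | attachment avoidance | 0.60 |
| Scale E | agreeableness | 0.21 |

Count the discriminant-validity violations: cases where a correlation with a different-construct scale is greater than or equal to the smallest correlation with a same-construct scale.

1

Convergent (same construct = grit): Scale B, Scale A, Scale C.
Smallest convergent = 0.57. Discriminant values: 0.54, 0.29, 0.60, 0.21; count ≥ 0.57 → 1.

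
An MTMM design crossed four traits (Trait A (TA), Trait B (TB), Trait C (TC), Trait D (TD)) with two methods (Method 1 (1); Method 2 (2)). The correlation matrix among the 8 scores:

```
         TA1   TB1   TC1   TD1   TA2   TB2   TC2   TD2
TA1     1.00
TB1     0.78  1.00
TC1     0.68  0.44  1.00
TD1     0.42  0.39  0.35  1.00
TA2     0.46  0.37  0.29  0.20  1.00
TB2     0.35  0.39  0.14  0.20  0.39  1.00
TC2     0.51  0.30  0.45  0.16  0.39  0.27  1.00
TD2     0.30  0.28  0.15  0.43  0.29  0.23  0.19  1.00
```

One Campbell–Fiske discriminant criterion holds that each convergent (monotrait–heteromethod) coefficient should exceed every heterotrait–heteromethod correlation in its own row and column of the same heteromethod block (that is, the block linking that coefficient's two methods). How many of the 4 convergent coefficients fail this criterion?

2

Convergent coefficients and their comparison sets:
TA (methods 1·2): 0.46 vs {0.35, 0.37, 0.51, 0.29, 0.30, 0.20} → fail.
TB (methods 1·2): 0.39 vs {0.37, 0.35, 0.30, 0.14, 0.28, 0.20} → pass.
TC (methods 1·2): 0.45 vs {0.29, 0.51, 0.14, 0.30, 0.15, 0.16} → fail.
TD (methods 1·2): 0.43 vs {0.20, 0.30, 0.20, 0.28, 0.16, 0.15} → pass.
2 of 4 fail.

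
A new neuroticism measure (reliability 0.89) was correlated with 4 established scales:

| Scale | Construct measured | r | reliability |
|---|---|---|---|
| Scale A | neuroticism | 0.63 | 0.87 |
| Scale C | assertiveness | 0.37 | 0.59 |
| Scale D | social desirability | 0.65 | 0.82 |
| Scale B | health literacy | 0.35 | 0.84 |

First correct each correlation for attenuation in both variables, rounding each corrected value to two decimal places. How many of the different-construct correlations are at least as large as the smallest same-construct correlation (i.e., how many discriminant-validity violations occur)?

Disattenuated r (r / √(r_scale · r_new)):
  Scale A (conv): 0.63 / √(0.87·0.89) = 0.72
  Scale C (disc): 0.37 / √(0.59·0.89) = 0.51
  Scale D (disc): 0.65 / √(0.82·0.89) = 0.76
  Scale B (disc): 0.35 / √(0.84·0.89) = 0.40
Smallest convergent = 0.72. Discriminant values: 0.51, 0.76, 0.40; count ≥ 0.72 → 1.

1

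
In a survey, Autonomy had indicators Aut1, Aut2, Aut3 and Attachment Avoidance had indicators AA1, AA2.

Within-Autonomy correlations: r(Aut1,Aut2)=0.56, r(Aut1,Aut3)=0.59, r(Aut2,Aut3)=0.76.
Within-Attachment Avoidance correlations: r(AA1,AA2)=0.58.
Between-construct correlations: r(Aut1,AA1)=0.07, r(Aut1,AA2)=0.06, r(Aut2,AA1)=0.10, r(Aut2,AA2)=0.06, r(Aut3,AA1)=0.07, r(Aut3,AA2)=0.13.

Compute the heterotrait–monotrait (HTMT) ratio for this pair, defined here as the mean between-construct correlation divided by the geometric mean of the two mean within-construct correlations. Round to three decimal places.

0.134

Mean heterotrait r = 0.49/6 = 0.0817.
Mean within-Aut = 1.91/3 = 0.6367; mean within-AA = 0.58/1 = 0.5800.
Geometric mean = √(0.6367 × 0.5800) = 0.6077.
HTMT = 0.0817 / 0.6077 = 0.134.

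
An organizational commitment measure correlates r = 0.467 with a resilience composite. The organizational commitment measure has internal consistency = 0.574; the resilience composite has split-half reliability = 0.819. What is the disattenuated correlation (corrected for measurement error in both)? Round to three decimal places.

r_true = r_obs / √(r_xx · r_yy) = 0.467 / √(0.574 × 0.819) = 0.467 / √0.470106 = 0.467 / 0.6856 ≈ 0.681.

0.681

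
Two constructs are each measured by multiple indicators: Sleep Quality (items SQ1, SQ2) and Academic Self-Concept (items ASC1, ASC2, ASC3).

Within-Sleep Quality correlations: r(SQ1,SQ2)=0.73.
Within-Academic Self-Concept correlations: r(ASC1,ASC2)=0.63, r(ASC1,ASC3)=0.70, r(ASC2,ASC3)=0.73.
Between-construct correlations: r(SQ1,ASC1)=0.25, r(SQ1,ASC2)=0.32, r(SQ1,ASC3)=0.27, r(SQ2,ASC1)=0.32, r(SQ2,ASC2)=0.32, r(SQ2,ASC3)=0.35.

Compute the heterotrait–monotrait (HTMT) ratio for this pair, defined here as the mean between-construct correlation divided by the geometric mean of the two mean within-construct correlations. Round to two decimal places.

Mean heterotrait r = 1.83/6 = 0.3050.
Mean within-SQ = 0.73/1 = 0.7300; mean within-ASC = 2.06/3 = 0.6867.
Geometric mean = √(0.7300 × 0.6867) = 0.7080.
HTMT = 0.3050 / 0.7080 = 0.43.

0.43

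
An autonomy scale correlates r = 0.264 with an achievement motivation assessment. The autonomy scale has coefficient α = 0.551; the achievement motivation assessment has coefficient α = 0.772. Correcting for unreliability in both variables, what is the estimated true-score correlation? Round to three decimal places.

0.405

r_true = r_obs / √(r_xx · r_yy) = 0.264 / √(0.551 × 0.772) = 0.264 / √0.425372 = 0.264 / 0.6522 ≈ 0.405.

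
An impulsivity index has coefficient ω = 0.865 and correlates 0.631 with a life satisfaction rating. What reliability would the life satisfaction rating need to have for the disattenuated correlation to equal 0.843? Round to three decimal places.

0.648

r_true = r_obs / √(r_xx · r_yy) ⇒ 0.843 = 0.631 / √(0.865 · r_yy).
√(0.865 · r_yy) = 0.631 / 0.843 = 0.7485; 0.865 · r_yy = 0.5603; r_yy = 0.5603 / 0.865 ≈ 0.648.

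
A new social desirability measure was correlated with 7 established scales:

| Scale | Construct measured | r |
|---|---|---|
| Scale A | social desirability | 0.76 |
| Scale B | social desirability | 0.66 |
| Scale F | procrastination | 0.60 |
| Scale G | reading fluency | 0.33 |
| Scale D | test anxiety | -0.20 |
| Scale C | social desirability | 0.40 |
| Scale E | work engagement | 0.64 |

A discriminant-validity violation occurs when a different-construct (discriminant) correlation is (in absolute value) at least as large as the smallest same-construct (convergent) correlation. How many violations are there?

Convergent (same construct = social desirability): Scale A, Scale B, Scale C.
Smallest convergent = 0.40. Discriminant |r|: 0.60, 0.33, 0.20, 0.64; count ≥ 0.40 → 2.

2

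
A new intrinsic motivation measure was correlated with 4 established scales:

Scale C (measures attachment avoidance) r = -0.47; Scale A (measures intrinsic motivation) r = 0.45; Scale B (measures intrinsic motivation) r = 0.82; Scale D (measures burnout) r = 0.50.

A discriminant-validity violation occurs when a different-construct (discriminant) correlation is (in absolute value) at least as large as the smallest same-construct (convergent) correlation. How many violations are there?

Convergent (same construct = intrinsic motivation): Scale A, Scale B.
Smallest convergent = 0.45. Discriminant |r|: 0.47, 0.50; count ≥ 0.45 → 2.

2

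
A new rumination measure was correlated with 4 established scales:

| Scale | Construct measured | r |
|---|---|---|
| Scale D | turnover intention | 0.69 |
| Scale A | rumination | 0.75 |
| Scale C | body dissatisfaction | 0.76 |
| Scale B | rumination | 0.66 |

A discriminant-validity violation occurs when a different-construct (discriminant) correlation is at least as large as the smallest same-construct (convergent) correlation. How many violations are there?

2

Convergent (same construct = rumination): Scale A, Scale B.
Smallest convergent = 0.66. Discriminant values: 0.69, 0.76; count ≥ 0.66 → 2.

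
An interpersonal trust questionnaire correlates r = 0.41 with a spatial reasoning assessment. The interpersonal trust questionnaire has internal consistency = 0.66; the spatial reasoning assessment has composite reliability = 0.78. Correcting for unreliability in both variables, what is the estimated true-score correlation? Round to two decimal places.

0.57

r_true = r_obs / √(r_xx · r_yy) = 0.41 / √(0.66 × 0.78) = 0.41 / √0.5148 = 0.41 / 0.7175 ≈ 0.57.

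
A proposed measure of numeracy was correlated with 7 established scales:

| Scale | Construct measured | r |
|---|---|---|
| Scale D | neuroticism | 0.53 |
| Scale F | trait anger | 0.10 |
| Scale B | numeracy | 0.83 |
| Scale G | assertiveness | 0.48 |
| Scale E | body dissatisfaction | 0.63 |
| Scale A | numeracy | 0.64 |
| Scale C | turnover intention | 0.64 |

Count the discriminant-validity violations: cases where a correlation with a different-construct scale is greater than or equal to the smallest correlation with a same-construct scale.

Convergent (same construct = numeracy): Scale B, Scale A.
Smallest convergent = 0.64. Discriminant values: 0.53, 0.10, 0.48, 0.63, 0.64; count ≥ 0.64 → 1.

1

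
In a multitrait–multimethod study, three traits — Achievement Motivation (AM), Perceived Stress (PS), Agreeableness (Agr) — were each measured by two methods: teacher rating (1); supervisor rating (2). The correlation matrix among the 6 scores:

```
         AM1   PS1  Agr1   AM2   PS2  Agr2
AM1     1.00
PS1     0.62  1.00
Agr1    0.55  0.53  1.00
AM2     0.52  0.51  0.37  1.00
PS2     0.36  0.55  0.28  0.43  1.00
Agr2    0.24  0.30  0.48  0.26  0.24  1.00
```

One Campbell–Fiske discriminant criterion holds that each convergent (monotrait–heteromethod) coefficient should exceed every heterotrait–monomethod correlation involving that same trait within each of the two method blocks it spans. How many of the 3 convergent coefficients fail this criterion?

3

Each convergent coefficient versus the relevant comparison correlations:
AM (methods 1·2): 0.52 vs {0.62, 0.43, 0.55, 0.26} → fail.
PS (methods 1·2): 0.55 vs {0.62, 0.43, 0.53, 0.24} → fail.
Agr (methods 1·2): 0.48 vs {0.55, 0.26, 0.53, 0.24} → fail.
3 of 3 fail.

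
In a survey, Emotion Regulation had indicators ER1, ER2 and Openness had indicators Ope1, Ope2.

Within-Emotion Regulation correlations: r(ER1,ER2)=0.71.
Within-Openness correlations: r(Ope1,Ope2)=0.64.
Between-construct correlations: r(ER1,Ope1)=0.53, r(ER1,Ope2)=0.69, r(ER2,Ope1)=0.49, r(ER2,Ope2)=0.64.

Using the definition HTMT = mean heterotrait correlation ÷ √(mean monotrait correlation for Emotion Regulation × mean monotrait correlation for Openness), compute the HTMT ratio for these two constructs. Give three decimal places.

Mean heterotrait r = 2.35/4 = 0.5875.
Mean within-ER = 0.71/1 = 0.7100; mean within-Ope = 0.64/1 = 0.6400.
Geometric mean = √(0.7100 × 0.6400) = 0.6741.
HTMT = 0.5875 / 0.6741 = 0.872.

0.872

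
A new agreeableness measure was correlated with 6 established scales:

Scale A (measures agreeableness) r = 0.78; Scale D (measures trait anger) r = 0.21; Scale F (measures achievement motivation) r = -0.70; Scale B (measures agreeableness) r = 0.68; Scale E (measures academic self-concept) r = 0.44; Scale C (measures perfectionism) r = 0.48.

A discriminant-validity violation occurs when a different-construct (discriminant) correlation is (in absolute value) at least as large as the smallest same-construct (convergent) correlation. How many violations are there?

Convergent (same construct = agreeableness): Scale A, Scale B.
Smallest convergent = 0.68. Discriminant |r|: 0.21, 0.70, 0.44, 0.48; count ≥ 0.68 → 1.

1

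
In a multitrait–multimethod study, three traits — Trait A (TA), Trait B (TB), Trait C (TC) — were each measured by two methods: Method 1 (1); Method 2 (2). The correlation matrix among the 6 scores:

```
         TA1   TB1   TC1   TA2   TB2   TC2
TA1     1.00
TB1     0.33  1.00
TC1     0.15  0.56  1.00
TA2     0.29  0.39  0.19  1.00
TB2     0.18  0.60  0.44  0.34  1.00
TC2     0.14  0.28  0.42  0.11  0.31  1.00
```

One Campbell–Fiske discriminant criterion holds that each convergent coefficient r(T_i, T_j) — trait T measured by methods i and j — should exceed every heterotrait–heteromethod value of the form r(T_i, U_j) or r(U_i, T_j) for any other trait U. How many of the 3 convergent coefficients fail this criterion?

2

Each convergent coefficient versus the relevant comparison correlations:
TA (methods 1·2): 0.29 vs {0.18, 0.39, 0.14, 0.19} → fail.
TB (methods 1·2): 0.60 vs {0.39, 0.18, 0.28, 0.44} → pass.
TC (methods 1·2): 0.42 vs {0.19, 0.14, 0.44, 0.28} → fail.
2 of 3 fail.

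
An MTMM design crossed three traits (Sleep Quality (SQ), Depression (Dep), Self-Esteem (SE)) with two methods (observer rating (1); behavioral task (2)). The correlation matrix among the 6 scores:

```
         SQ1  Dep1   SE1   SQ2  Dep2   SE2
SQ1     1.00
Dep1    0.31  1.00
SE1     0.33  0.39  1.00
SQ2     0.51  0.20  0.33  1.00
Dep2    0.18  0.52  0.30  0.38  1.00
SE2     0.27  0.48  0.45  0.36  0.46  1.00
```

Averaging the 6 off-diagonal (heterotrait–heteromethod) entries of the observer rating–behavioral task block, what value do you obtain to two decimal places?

0.29

HTHM values (method 1 × method 2): 0.18, 0.27, 0.20, 0.48, 0.33, 0.30; mean = 1.76/6 = 0.29.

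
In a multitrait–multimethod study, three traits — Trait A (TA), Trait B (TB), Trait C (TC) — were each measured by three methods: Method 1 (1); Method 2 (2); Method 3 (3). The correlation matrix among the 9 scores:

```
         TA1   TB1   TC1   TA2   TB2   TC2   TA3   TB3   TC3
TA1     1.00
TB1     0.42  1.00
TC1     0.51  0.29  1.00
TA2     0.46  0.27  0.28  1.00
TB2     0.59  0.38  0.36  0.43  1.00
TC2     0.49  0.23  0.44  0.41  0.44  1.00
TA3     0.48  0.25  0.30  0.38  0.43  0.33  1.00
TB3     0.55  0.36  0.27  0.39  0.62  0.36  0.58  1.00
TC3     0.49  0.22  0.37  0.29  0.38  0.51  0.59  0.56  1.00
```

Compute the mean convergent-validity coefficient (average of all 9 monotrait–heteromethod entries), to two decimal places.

Convergent values: 0.46, 0.48, 0.38, 0.38, 0.36, 0.62, 0.44, 0.37, 0.51; mean = 4.00/9 = 0.44.

0.44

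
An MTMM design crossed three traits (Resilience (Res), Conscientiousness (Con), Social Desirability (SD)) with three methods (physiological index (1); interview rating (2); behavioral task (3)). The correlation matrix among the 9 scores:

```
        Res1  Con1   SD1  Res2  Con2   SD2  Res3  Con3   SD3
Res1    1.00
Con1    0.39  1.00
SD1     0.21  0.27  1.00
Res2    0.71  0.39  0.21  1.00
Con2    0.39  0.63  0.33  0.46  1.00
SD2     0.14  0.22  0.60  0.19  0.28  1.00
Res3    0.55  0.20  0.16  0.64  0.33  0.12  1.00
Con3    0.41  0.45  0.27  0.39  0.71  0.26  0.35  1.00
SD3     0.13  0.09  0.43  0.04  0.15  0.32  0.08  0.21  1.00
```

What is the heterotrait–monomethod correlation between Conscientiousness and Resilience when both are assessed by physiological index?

0.39

Different traits, same method: r(Con1, Res1) = 0.39.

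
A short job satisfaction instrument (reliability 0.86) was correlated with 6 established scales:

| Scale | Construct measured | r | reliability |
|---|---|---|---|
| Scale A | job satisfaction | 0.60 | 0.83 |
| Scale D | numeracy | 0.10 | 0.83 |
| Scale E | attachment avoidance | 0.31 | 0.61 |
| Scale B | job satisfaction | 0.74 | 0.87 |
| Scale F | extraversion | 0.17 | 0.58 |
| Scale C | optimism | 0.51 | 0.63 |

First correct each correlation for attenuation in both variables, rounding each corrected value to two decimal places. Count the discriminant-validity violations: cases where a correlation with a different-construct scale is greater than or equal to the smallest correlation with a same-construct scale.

Disattenuated r (r / √(r_scale · r_new)):
  Scale A (conv): 0.60 / √(0.83·0.86) = 0.71
  Scale D (disc): 0.10 / √(0.83·0.86) = 0.12
  Scale E (disc): 0.31 / √(0.61·0.86) = 0.43
  Scale B (conv): 0.74 / √(0.87·0.86) = 0.86
  Scale F (disc): 0.17 / √(0.58·0.86) = 0.24
  Scale C (disc): 0.51 / √(0.63·0.86) = 0.69
Smallest convergent = 0.71. Discriminant values: 0.12, 0.43, 0.24, 0.69; count ≥ 0.71 → 0.

0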